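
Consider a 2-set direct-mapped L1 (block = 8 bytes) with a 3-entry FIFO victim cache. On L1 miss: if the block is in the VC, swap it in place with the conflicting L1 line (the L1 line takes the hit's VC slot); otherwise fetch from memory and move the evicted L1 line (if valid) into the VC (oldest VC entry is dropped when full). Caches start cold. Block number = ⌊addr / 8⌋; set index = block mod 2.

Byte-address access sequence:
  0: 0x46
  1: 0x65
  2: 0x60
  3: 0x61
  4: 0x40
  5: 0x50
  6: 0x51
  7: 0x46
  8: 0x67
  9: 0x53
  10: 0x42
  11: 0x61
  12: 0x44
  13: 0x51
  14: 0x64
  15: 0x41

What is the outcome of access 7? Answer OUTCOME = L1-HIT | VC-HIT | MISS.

OUTCOME = VC-HIT

  [0] addr=0x46 blk=8 s=0: MISS | VC []
  [1] addr=0x65 blk=12 s=0: MISS | VC [8]
  [2] addr=0x60 blk=12 s=0: L1-HIT | VC [8]
  [3] addr=0x61 blk=12 s=0: L1-HIT | VC [8]
  [4] addr=0x40 blk=8 s=0: VC-HIT | VC [12]
  [5] addr=0x50 blk=10 s=0: MISS | VC [12, 8]
  [6] addr=0x51 blk=10 s=0: L1-HIT | VC [12, 8]
  [7] addr=0x46 blk=8 s=0: VC-HIT | VC [12, 10]
  [8] addr=0x67 blk=12 s=0: VC-HIT | VC [8, 10]
  [9] addr=0x53 blk=10 s=0: VC-HIT | VC [8, 12]
  [10] addr=0x42 blk=8 s=0: VC-HIT | VC [10, 12]
  [11] addr=0x61 blk=12 s=0: VC-HIT | VC [10, 8]
  [12] addr=0x44 blk=8 s=0: VC-HIT | VC [10, 12]
  [13] addr=0x51 blk=10 s=0: VC-HIT | VC [8, 12]
  [14] addr=0x64 blk=12 s=0: VC-HIT | VC [8, 10]
  [15] addr=0x41 blk=8 s=0: VC-HIT | VC [12, 10]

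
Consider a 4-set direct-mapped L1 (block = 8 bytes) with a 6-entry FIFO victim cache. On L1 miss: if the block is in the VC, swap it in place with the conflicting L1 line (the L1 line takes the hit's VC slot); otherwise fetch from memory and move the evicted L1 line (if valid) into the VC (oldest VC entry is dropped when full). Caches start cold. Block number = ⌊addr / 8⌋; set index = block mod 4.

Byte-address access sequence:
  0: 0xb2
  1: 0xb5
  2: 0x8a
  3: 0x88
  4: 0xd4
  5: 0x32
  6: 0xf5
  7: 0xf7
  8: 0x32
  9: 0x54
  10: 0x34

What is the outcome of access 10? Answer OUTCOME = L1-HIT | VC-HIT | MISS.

  [0] addr=0xb2 blk=22 s=2: MISS | VC []
  [1] addr=0xb5 blk=22 s=2: L1-HIT | VC []
  [2] addr=0x8a blk=17 s=1: MISS | VC []
  [3] addr=0x88 blk=17 s=1: L1-HIT | VC []
  [4] addr=0xd4 blk=26 s=2: MISS | VC [22]
  [5] addr=0x32 blk=6 s=2: MISS | VC [22, 26]
  [6] addr=0xf5 blk=30 s=2: MISS | VC [22, 26, 6]
  [7] addr=0xf7 blk=30 s=2: L1-HIT | VC [22, 26, 6]
  [8] addr=0x32 blk=6 s=2: VC-HIT | VC [22, 26, 30]
  [9] addr=0x54 blk=10 s=2: MISS | VC [22, 26, 30, 6]
  [10] addr=0x34 blk=6 s=2: VC-HIT | VC [22, 26, 30, 10]

OUTCOME = VC-HIT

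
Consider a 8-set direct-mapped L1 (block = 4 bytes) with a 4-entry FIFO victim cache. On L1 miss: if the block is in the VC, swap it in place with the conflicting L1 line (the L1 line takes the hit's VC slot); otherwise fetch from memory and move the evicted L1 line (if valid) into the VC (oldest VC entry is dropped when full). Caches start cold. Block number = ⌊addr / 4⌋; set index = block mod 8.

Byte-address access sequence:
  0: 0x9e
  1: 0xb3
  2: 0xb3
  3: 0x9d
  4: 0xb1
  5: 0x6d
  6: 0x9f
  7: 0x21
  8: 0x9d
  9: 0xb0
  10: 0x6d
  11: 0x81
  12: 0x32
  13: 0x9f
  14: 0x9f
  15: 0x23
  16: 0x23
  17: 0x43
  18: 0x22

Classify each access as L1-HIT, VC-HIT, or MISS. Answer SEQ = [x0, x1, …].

SEQ = [MISS, MISS, L1-HIT, L1-HIT, L1-HIT, MISS, L1-HIT, MISS, L1-HIT, L1-HIT, L1-HIT, MISS, MISS, L1-HIT, L1-HIT, VC-HIT, L1-HIT, MISS, VC-HIT]

  [0] addr=0x9e blk=39 s=7: MISS | VC []
  [1] addr=0xb3 blk=44 s=4: MISS | VC []
  [2] addr=0xb3 blk=44 s=4: L1-HIT | VC []
  [3] addr=0x9d blk=39 s=7: L1-HIT | VC []
  [4] addr=0xb1 blk=44 s=4: L1-HIT | VC []
  [5] addr=0x6d blk=27 s=3: MISS | VC []
  [6] addr=0x9f blk=39 s=7: L1-HIT | VC []
  [7] addr=0x21 blk=8 s=0: MISS | VC []
  [8] addr=0x9d blk=39 s=7: L1-HIT | VC []
  [9] addr=0xb0 blk=44 s=4: L1-HIT | VC []
  [10] addr=0x6d blk=27 s=3: L1-HIT | VC []
  [11] addr=0x81 blk=32 s=0: MISS | VC [8]
  [12] addr=0x32 blk=12 s=4: MISS | VC [8, 44]
  [13] addr=0x9f blk=39 s=7: L1-HIT | VC [8, 44]
  [14] addr=0x9f blk=39 s=7: L1-HIT | VC [8, 44]
  [15] addr=0x23 blk=8 s=0: VC-HIT | VC [32, 44]
  [16] addr=0x23 blk=8 s=0: L1-HIT | VC [32, 44]
  [17] addr=0x43 blk=16 s=0: MISS | VC [32, 44, 8]
  [18] addr=0x22 blk=8 s=0: VC-HIT | VC [32, 44, 16]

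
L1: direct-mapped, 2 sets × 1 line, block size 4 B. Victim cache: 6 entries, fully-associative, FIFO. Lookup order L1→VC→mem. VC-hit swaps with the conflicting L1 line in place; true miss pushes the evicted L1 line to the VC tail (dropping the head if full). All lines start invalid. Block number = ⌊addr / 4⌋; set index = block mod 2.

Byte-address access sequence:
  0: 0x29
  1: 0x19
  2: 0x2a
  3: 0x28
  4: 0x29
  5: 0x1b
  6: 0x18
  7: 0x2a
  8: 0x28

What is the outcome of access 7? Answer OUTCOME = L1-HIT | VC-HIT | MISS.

OUTCOME = VC-HIT

  [0] addr=0x29 blk=10 s=0: MISS | VC []
  [1] addr=0x19 blk=6 s=0: MISS | VC [10]
  [2] addr=0x2a blk=10 s=0: VC-HIT | VC [6]
  [3] addr=0x28 blk=10 s=0: L1-HIT | VC [6]
  [4] addr=0x29 blk=10 s=0: L1-HIT | VC [6]
  [5] addr=0x1b blk=6 s=0: VC-HIT | VC [10]
  [6] addr=0x18 blk=6 s=0: L1-HIT | VC [10]
  [7] addr=0x2a blk=10 s=0: VC-HIT | VC [6]
  [8] addr=0x28 blk=10 s=0: L1-HIT | VC [6]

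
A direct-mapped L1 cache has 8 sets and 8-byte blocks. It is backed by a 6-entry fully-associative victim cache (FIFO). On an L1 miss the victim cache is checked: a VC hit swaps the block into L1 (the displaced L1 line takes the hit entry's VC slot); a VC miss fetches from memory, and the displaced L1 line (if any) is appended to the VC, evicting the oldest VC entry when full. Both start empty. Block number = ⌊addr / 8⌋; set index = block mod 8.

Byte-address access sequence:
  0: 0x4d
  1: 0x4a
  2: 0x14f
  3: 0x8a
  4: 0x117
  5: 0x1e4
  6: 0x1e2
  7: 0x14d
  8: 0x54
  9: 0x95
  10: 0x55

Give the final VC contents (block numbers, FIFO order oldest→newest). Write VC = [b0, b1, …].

VC = [9, 17, 34, 18]

#0 0x4d→b9/s1 MISS; vc=[]
#1 0x4a→b9/s1 L1-HIT; vc=[]
#2 0x14f→b41/s1 MISS; vc=[9]
#3 0x8a→b17/s1 MISS; vc=[9,41]
#4 0x117→b34/s2 MISS; vc=[9,41]
#5 0x1e4→b60/s4 MISS; vc=[9,41]
#6 0x1e2→b60/s4 L1-HIT; vc=[9,41]
#7 0x14d→b41/s1 VC-HIT; vc=[9,17]
#8 0x54→b10/s2 MISS; vc=[9,17,34]
#9 0x95→b18/s2 MISS; vc=[9,17,34,10]
#10 0x55→b10/s2 VC-HIT; vc=[9,17,34,18]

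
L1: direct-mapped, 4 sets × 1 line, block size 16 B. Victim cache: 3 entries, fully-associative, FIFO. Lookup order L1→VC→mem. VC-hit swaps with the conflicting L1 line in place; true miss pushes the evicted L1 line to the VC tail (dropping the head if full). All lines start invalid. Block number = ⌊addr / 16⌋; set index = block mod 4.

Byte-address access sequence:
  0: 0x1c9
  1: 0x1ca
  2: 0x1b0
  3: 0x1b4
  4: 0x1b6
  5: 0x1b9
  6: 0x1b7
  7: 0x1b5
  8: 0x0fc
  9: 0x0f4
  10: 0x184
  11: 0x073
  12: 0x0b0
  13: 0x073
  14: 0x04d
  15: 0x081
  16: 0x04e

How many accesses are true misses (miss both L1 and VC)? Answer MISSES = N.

MISSES = 8

0: 0x1c9 (blk 28, set 0) → MISS  vc=[]
1: 0x1ca (blk 28, set 0) → L1-HIT  vc=[]
2: 0x1b0 (blk 27, set 3) → MISS  vc=[]
3: 0x1b4 (blk 27, set 3) → L1-HIT  vc=[]
4: 0x1b6 (blk 27, set 3) → L1-HIT  vc=[]
5: 0x1b9 (blk 27, set 3) → L1-HIT  vc=[]
6: 0x1b7 (blk 27, set 3) → L1-HIT  vc=[]
7: 0x1b5 (blk 27, set 3) → L1-HIT  vc=[]
8: 0xfc (blk 15, set 3) → MISS  vc=[27]
9: 0xf4 (blk 15, set 3) → L1-HIT  vc=[27]
10: 0x184 (blk 24, set 0) → MISS  vc=[27, 28]
11: 0x73 (blk 7, set 3) → MISS  vc=[27, 28, 15]
12: 0xb0 (blk 11, set 3) → MISS  vc=[28, 15, 7]
13: 0x73 (blk 7, set 3) → VC-HIT  vc=[28, 15, 11]
14: 0x4d (blk 4, set 0) → MISS  vc=[15, 11, 24]
15: 0x81 (blk 8, set 0) → MISS  vc=[11, 24, 4]
16: 0x4e (blk 4, set 0) → VC-HIT  vc=[11, 24, 8]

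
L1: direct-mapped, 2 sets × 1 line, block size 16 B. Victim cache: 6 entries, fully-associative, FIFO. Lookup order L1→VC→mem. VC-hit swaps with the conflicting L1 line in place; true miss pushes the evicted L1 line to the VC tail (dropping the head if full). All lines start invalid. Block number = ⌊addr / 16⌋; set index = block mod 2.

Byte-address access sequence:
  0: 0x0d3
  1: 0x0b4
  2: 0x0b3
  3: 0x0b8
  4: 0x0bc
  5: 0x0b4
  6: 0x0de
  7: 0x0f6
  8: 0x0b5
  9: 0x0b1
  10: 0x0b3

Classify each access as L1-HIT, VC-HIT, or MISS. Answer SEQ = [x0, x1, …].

  [0] addr=0xd3 blk=13 s=1: MISS | VC []
  [1] addr=0xb4 blk=11 s=1: MISS | VC [13]
  [2] addr=0xb3 blk=11 s=1: L1-HIT | VC [13]
  [3] addr=0xb8 blk=11 s=1: L1-HIT | VC [13]
  [4] addr=0xbc blk=11 s=1: L1-HIT | VC [13]
  [5] addr=0xb4 blk=11 s=1: L1-HIT | VC [13]
  [6] addr=0xde blk=13 s=1: VC-HIT | VC [11]
  [7] addr=0xf6 blk=15 s=1: MISS | VC [11, 13]
  [8] addr=0xb5 blk=11 s=1: VC-HIT | VC [15, 13]
  [9] addr=0xb1 blk=11 s=1: L1-HIT | VC [15, 13]
  [10] addr=0xb3 blk=11 s=1: L1-HIT | VC [15, 13]

SEQ = [MISS, MISS, L1-HIT, L1-HIT, L1-HIT, L1-HIT, VC-HIT, MISS, VC-HIT, L1-HIT, L1-HIT]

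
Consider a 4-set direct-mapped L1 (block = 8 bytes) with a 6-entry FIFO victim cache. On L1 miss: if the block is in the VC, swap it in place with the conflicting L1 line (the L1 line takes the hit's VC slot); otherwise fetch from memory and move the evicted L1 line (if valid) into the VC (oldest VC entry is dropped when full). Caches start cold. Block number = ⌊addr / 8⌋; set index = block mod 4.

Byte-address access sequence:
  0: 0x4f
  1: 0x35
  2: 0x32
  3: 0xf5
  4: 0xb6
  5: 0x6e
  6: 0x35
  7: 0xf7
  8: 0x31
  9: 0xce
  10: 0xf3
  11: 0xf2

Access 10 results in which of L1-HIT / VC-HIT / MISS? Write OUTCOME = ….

OUTCOME = VC-HIT

0: 0x4f (blk 9, set 1) → MISS  vc=[]
1: 0x35 (blk 6, set 2) → MISS  vc=[]
2: 0x32 (blk 6, set 2) → L1-HIT  vc=[]
3: 0xf5 (blk 30, set 2) → MISS  vc=[6]
4: 0xb6 (blk 22, set 2) → MISS  vc=[6, 30]
5: 0x6e (blk 13, set 1) → MISS  vc=[6, 30, 9]
6: 0x35 (blk 6, set 2) → VC-HIT  vc=[22, 30, 9]
7: 0xf7 (blk 30, set 2) → VC-HIT  vc=[22, 6, 9]
8: 0x31 (blk 6, set 2) → VC-HIT  vc=[22, 30, 9]
9: 0xce (blk 25, set 1) → MISS  vc=[22, 30, 9, 13]
10: 0xf3 (blk 30, set 2) → VC-HIT  vc=[22, 6, 9, 13]
11: 0xf2 (blk 30, set 2) → L1-HIT  vc=[22, 6, 9, 13]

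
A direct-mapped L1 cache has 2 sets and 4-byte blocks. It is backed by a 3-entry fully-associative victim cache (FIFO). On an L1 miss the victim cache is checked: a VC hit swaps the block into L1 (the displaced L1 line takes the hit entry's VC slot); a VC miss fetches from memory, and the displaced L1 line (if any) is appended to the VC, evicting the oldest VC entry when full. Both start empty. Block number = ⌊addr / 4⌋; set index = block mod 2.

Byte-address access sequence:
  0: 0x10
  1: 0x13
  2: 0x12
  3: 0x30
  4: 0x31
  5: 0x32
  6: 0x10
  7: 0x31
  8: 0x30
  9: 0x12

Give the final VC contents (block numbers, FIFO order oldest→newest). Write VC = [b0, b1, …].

VC = [12]

0: 0x10 (blk 4, set 0) → MISS  vc=[]
1: 0x13 (blk 4, set 0) → L1-HIT  vc=[]
2: 0x12 (blk 4, set 0) → L1-HIT  vc=[]
3: 0x30 (blk 12, set 0) → MISS  vc=[4]
4: 0x31 (blk 12, set 0) → L1-HIT  vc=[4]
5: 0x32 (blk 12, set 0) → L1-HIT  vc=[4]
6: 0x10 (blk 4, set 0) → VC-HIT  vc=[12]
7: 0x31 (blk 12, set 0) → VC-HIT  vc=[4]
8: 0x30 (blk 12, set 0) → L1-HIT  vc=[4]
9: 0x12 (blk 4, set 0) → VC-HIT  vc=[12]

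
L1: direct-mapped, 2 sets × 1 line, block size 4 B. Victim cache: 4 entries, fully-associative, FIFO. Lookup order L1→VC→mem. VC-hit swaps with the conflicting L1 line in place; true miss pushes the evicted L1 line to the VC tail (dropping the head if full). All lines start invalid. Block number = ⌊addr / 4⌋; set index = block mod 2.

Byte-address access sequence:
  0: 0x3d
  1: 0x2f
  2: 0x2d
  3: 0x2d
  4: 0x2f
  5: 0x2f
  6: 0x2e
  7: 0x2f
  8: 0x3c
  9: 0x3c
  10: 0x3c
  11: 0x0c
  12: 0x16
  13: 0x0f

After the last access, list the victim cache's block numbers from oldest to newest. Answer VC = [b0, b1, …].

#0 0x3d→b15/s1 MISS; vc=[]
#1 0x2f→b11/s1 MISS; vc=[15]
#2 0x2d→b11/s1 L1-HIT; vc=[15]
#3 0x2d→b11/s1 L1-HIT; vc=[15]
#4 0x2f→b11/s1 L1-HIT; vc=[15]
#5 0x2f→b11/s1 L1-HIT; vc=[15]
#6 0x2e→b11/s1 L1-HIT; vc=[15]
#7 0x2f→b11/s1 L1-HIT; vc=[15]
#8 0x3c→b15/s1 VC-HIT; vc=[11]
#9 0x3c→b15/s1 L1-HIT; vc=[11]
#10 0x3c→b15/s1 L1-HIT; vc=[11]
#11 0xc→b3/s1 MISS; vc=[11,15]
#12 0x16→b5/s1 MISS; vc=[11,15,3]
#13 0xf→b3/s1 VC-HIT; vc=[11,15,5]

VC = [11, 15, 5]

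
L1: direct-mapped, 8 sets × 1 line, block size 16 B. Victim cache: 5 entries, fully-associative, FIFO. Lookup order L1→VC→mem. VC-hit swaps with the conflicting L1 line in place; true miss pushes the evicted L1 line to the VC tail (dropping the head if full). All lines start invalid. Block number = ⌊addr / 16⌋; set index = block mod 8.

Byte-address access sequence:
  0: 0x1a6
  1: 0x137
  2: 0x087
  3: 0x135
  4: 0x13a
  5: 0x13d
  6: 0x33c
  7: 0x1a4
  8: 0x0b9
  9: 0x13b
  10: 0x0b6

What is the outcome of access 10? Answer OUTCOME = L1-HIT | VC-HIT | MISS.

#0 0x1a6→b26/s2 MISS; vc=[]
#1 0x137→b19/s3 MISS; vc=[]
#2 0x87→b8/s0 MISS; vc=[]
#3 0x135→b19/s3 L1-HIT; vc=[]
#4 0x13a→b19/s3 L1-HIT; vc=[]
#5 0x13d→b19/s3 L1-HIT; vc=[]
#6 0x33c→b51/s3 MISS; vc=[19]
#7 0x1a4→b26/s2 L1-HIT; vc=[19]
#8 0xb9→b11/s3 MISS; vc=[19,51]
#9 0x13b→b19/s3 VC-HIT; vc=[11,51]
#10 0xb6→b11/s3 VC-HIT; vc=[19,51]

OUTCOME = VC-HIT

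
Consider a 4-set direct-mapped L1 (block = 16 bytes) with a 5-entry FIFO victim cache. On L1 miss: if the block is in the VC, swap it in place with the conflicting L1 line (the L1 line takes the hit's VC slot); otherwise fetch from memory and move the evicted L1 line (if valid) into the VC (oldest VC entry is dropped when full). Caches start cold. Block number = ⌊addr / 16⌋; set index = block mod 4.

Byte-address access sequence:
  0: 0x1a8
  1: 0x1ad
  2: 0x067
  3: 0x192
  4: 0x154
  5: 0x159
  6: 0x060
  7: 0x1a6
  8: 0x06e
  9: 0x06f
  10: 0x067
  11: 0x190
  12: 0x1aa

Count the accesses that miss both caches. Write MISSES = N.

0: 0x1a8 (blk 26, set 2) → MISS  vc=[]
1: 0x1ad (blk 26, set 2) → L1-HIT  vc=[]
2: 0x67 (blk 6, set 2) → MISS  vc=[26]
3: 0x192 (blk 25, set 1) → MISS  vc=[26]
4: 0x154 (blk 21, set 1) → MISS  vc=[26, 25]
5: 0x159 (blk 21, set 1) → L1-HIT  vc=[26, 25]
6: 0x60 (blk 6, set 2) → L1-HIT  vc=[26, 25]
7: 0x1a6 (blk 26, set 2) → VC-HIT  vc=[6, 25]
8: 0x6e (blk 6, set 2) → VC-HIT  vc=[26, 25]
9: 0x6f (blk 6, set 2) → L1-HIT  vc=[26, 25]
10: 0x67 (blk 6, set 2) → L1-HIT  vc=[26, 25]
11: 0x190 (blk 25, set 1) → VC-HIT  vc=[26, 21]
12: 0x1aa (blk 26, set 2) → VC-HIT  vc=[6, 21]

MISSES = 4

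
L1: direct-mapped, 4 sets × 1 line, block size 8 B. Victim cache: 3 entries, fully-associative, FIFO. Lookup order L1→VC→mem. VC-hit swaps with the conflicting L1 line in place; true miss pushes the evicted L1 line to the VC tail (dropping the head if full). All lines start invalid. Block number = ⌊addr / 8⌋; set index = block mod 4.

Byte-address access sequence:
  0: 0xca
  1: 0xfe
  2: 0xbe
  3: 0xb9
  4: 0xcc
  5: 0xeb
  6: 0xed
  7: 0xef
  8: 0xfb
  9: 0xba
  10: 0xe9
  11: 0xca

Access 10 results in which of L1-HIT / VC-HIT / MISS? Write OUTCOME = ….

OUTCOME = L1-HIT

#0 0xca→b25/s1 MISS; vc=[]
#1 0xfe→b31/s3 MISS; vc=[]
#2 0xbe→b23/s3 MISS; vc=[31]
#3 0xb9→b23/s3 L1-HIT; vc=[31]
#4 0xcc→b25/s1 L1-HIT; vc=[31]
#5 0xeb→b29/s1 MISS; vc=[31,25]
#6 0xed→b29/s1 L1-HIT; vc=[31,25]
#7 0xef→b29/s1 L1-HIT; vc=[31,25]
#8 0xfb→b31/s3 VC-HIT; vc=[23,25]
#9 0xba→b23/s3 VC-HIT; vc=[31,25]
#10 0xe9→b29/s1 L1-HIT; vc=[31,25]
#11 0xca→b25/s1 VC-HIT; vc=[31,29]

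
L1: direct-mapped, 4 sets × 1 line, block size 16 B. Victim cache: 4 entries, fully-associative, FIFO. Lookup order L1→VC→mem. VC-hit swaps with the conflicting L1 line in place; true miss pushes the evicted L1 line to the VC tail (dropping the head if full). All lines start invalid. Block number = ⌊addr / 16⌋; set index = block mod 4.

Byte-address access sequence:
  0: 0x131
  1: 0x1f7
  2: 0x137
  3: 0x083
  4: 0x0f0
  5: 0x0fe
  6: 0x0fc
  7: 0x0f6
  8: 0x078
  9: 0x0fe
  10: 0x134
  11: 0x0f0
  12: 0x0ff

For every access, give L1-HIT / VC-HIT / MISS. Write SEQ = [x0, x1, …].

SEQ = [MISS, MISS, VC-HIT, MISS, MISS, L1-HIT, L1-HIT, L1-HIT, MISS, VC-HIT, VC-HIT, VC-HIT, L1-HIT]

#0 0x131→b19/s3 MISS; vc=[]
#1 0x1f7→b31/s3 MISS; vc=[19]
#2 0x137→b19/s3 VC-HIT; vc=[31]
#3 0x83→b8/s0 MISS; vc=[31]
#4 0xf0→b15/s3 MISS; vc=[31,19]
#5 0xfe→b15/s3 L1-HIT; vc=[31,19]
#6 0xfc→b15/s3 L1-HIT; vc=[31,19]
#7 0xf6→b15/s3 L1-HIT; vc=[31,19]
#8 0x78→b7/s3 MISS; vc=[31,19,15]
#9 0xfe→b15/s3 VC-HIT; vc=[31,19,7]
#10 0x134→b19/s3 VC-HIT; vc=[31,15,7]
#11 0xf0→b15/s3 VC-HIT; vc=[31,19,7]
#12 0xff→b15/s3 L1-HIT; vc=[31,19,7]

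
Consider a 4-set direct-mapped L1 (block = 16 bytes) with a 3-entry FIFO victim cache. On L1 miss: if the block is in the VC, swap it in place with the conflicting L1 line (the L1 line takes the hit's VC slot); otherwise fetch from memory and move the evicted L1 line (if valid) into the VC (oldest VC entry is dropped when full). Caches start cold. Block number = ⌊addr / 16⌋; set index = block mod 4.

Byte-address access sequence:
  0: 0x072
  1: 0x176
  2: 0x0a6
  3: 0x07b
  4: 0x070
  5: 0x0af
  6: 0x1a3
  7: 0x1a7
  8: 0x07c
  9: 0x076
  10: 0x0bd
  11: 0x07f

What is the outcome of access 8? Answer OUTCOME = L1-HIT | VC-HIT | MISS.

OUTCOME = L1-HIT

#0 0x72→b7/s3 MISS; vc=[]
#1 0x176→b23/s3 MISS; vc=[7]
#2 0xa6→b10/s2 MISS; vc=[7]
#3 0x7b→b7/s3 VC-HIT; vc=[23]
#4 0x70→b7/s3 L1-HIT; vc=[23]
#5 0xaf→b10/s2 L1-HIT; vc=[23]
#6 0x1a3→b26/s2 MISS; vc=[23,10]
#7 0x1a7→b26/s2 L1-HIT; vc=[23,10]
#8 0x7c→b7/s3 L1-HIT; vc=[23,10]
#9 0x76→b7/s3 L1-HIT; vc=[23,10]
#10 0xbd→b11/s3 MISS; vc=[23,10,7]
#11 0x7f→b7/s3 VC-HIT; vc=[23,10,11]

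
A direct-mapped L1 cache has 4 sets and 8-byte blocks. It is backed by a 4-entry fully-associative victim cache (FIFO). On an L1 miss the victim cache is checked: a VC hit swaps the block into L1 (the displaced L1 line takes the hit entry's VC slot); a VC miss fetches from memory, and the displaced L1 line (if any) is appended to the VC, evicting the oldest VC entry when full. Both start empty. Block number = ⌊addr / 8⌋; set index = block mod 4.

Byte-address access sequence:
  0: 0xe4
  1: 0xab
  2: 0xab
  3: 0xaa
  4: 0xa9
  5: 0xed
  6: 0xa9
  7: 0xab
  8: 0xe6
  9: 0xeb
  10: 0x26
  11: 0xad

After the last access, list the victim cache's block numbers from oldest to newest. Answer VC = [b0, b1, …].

VC = [29, 28]

#0 0xe4→b28/s0 MISS; vc=[]
#1 0xab→b21/s1 MISS; vc=[]
#2 0xab→b21/s1 L1-HIT; vc=[]
#3 0xaa→b21/s1 L1-HIT; vc=[]
#4 0xa9→b21/s1 L1-HIT; vc=[]
#5 0xed→b29/s1 MISS; vc=[21]
#6 0xa9→b21/s1 VC-HIT; vc=[29]
#7 0xab→b21/s1 L1-HIT; vc=[29]
#8 0xe6→b28/s0 L1-HIT; vc=[29]
#9 0xeb→b29/s1 VC-HIT; vc=[21]
#10 0x26→b4/s0 MISS; vc=[21,28]
#11 0xad→b21/s1 VC-HIT; vc=[29,28]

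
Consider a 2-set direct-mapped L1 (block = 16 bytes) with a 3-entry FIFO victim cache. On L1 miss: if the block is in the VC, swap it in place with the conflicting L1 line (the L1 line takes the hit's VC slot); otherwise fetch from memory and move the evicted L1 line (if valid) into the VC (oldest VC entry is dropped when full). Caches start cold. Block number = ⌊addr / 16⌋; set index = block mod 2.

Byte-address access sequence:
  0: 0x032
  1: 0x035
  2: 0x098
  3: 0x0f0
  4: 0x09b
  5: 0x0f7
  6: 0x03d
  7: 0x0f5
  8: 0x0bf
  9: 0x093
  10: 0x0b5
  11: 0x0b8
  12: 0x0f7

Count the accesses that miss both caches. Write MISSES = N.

MISSES = 4

#0 0x32→b3/s1 MISS; vc=[]
#1 0x35→b3/s1 L1-HIT; vc=[]
#2 0x98→b9/s1 MISS; vc=[3]
#3 0xf0→b15/s1 MISS; vc=[3,9]
#4 0x9b→b9/s1 VC-HIT; vc=[3,15]
#5 0xf7→b15/s1 VC-HIT; vc=[3,9]
#6 0x3d→b3/s1 VC-HIT; vc=[15,9]
#7 0xf5→b15/s1 VC-HIT; vc=[3,9]
#8 0xbf→b11/s1 MISS; vc=[3,9,15]
#9 0x93→b9/s1 VC-HIT; vc=[3,11,15]
#10 0xb5→b11/s1 VC-HIT; vc=[3,9,15]
#11 0xb8→b11/s1 L1-HIT; vc=[3,9,15]
#12 0xf7→b15/s1 VC-HIT; vc=[3,9,11]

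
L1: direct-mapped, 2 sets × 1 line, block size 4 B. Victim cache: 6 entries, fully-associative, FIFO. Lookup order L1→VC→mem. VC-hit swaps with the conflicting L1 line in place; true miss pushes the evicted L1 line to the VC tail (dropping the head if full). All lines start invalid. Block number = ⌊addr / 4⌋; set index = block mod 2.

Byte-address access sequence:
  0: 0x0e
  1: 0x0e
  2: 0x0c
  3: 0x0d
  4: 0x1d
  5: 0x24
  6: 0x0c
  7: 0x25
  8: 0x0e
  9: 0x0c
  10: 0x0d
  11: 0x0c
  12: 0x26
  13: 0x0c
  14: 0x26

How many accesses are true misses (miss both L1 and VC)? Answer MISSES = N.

MISSES = 3

#0 0xe→b3/s1 MISS; vc=[]
#1 0xe→b3/s1 L1-HIT; vc=[]
#2 0xc→b3/s1 L1-HIT; vc=[]
#3 0xd→b3/s1 L1-HIT; vc=[]
#4 0x1d→b7/s1 MISS; vc=[3]
#5 0x24→b9/s1 MISS; vc=[3,7]
#6 0xc→b3/s1 VC-HIT; vc=[9,7]
#7 0x25→b9/s1 VC-HIT; vc=[3,7]
#8 0xe→b3/s1 VC-HIT; vc=[9,7]
#9 0xc→b3/s1 L1-HIT; vc=[9,7]
#10 0xd→b3/s1 L1-HIT; vc=[9,7]
#11 0xc→b3/s1 L1-HIT; vc=[9,7]
#12 0x26→b9/s1 VC-HIT; vc=[3,7]
#13 0xc→b3/s1 VC-HIT; vc=[9,7]
#14 0x26→b9/s1 VC-HIT; vc=[3,7]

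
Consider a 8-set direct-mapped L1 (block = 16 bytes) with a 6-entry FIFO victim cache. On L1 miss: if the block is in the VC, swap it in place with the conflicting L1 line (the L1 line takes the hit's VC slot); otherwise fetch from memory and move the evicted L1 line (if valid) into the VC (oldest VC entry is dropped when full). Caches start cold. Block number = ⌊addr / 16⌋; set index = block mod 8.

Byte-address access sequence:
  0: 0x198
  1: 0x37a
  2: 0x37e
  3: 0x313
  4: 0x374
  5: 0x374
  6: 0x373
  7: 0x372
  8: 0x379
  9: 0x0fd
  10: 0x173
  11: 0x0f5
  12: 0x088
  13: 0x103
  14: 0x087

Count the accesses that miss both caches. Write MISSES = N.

#0 0x198→b25/s1 MISS; vc=[]
#1 0x37a→b55/s7 MISS; vc=[]
#2 0x37e→b55/s7 L1-HIT; vc=[]
#3 0x313→b49/s1 MISS; vc=[25]
#4 0x374→b55/s7 L1-HIT; vc=[25]
#5 0x374→b55/s7 L1-HIT; vc=[25]
#6 0x373→b55/s7 L1-HIT; vc=[25]
#7 0x372→b55/s7 L1-HIT; vc=[25]
#8 0x379→b55/s7 L1-HIT; vc=[25]
#9 0xfd→b15/s7 MISS; vc=[25,55]
#10 0x173→b23/s7 MISS; vc=[25,55,15]
#11 0xf5→b15/s7 VC-HIT; vc=[25,55,23]
#12 0x88→b8/s0 MISS; vc=[25,55,23]
#13 0x103→b16/s0 MISS; vc=[25,55,23,8]
#14 0x87→b8/s0 VC-HIT; vc=[25,55,23,16]

MISSES = 7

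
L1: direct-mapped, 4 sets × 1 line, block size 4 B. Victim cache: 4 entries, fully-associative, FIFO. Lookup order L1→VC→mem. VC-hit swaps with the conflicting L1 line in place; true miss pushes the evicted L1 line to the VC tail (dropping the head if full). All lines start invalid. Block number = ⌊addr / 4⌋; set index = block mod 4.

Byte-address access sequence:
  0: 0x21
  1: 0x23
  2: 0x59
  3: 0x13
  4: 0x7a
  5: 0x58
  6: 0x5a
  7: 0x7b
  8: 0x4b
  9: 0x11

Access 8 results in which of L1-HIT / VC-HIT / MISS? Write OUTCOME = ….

  [0] addr=0x21 blk=8 s=0: MISS | VC []
  [1] addr=0x23 blk=8 s=0: L1-HIT | VC []
  [2] addr=0x59 blk=22 s=2: MISS | VC []
  [3] addr=0x13 blk=4 s=0: MISS | VC [8]
  [4] addr=0x7a blk=30 s=2: MISS | VC [8, 22]
  [5] addr=0x58 blk=22 s=2: VC-HIT | VC [8, 30]
  [6] addr=0x5a blk=22 s=2: L1-HIT | VC [8, 30]
  [7] addr=0x7b blk=30 s=2: VC-HIT | VC [8, 22]
  [8] addr=0x4b blk=18 s=2: MISS | VC [8, 22, 30]
  [9] addr=0x11 blk=4 s=0: L1-HIT | VC [8, 22, 30]

OUTCOME = MISS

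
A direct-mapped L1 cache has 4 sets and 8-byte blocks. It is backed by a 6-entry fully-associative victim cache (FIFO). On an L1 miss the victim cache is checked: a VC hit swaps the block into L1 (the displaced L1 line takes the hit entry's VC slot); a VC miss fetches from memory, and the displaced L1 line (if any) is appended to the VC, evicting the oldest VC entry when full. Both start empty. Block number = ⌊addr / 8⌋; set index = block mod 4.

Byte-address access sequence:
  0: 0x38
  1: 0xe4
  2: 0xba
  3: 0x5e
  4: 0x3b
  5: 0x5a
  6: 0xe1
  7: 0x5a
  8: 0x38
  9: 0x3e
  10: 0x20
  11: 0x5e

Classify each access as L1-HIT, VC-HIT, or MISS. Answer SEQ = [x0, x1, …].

SEQ = [MISS, MISS, MISS, MISS, VC-HIT, VC-HIT, L1-HIT, L1-HIT, VC-HIT, L1-HIT, MISS, VC-HIT]

0: 0x38 (blk 7, set 3) → MISS  vc=[]
1: 0xe4 (blk 28, set 0) → MISS  vc=[]
2: 0xba (blk 23, set 3) → MISS  vc=[7]
3: 0x5e (blk 11, set 3) → MISS  vc=[7, 23]
4: 0x3b (blk 7, set 3) → VC-HIT  vc=[11, 23]
5: 0x5a (blk 11, set 3) → VC-HIT  vc=[7, 23]
6: 0xe1 (blk 28, set 0) → L1-HIT  vc=[7, 23]
7: 0x5a (blk 11, set 3) → L1-HIT  vc=[7, 23]
8: 0x38 (blk 7, set 3) → VC-HIT  vc=[11, 23]
9: 0x3e (blk 7, set 3) → L1-HIT  vc=[11, 23]
10: 0x20 (blk 4, set 0) → MISS  vc=[11, 23, 28]
11: 0x5e (blk 11, set 3) → VC-HIT  vc=[7, 23, 28]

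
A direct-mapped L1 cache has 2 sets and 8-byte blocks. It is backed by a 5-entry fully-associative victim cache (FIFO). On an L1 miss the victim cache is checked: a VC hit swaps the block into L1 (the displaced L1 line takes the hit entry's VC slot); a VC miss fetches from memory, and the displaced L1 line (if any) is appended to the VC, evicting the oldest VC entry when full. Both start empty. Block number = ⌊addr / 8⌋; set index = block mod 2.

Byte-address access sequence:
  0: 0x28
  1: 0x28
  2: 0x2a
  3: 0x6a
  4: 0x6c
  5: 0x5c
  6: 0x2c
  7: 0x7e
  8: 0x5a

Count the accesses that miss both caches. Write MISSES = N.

MISSES = 4

#0 0x28→b5/s1 MISS; vc=[]
#1 0x28→b5/s1 L1-HIT; vc=[]
#2 0x2a→b5/s1 L1-HIT; vc=[]
#3 0x6a→b13/s1 MISS; vc=[5]
#4 0x6c→b13/s1 L1-HIT; vc=[5]
#5 0x5c→b11/s1 MISS; vc=[5,13]
#6 0x2c→b5/s1 VC-HIT; vc=[11,13]
#7 0x7e→b15/s1 MISS; vc=[11,13,5]
#8 0x5a→b11/s1 VC-HIT; vc=[15,13,5]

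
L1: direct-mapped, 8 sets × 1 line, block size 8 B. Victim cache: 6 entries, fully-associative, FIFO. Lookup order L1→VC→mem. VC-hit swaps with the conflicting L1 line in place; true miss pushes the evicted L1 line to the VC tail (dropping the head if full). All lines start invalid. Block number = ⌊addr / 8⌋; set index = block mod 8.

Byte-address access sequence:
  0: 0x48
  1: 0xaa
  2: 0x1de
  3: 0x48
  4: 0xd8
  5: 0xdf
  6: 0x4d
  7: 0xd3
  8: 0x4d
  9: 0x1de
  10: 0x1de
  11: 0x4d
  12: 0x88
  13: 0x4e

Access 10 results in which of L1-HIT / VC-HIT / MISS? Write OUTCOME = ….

OUTCOME = L1-HIT

#0 0x48→b9/s1 MISS; vc=[]
#1 0xaa→b21/s5 MISS; vc=[]
#2 0x1de→b59/s3 MISS; vc=[]
#3 0x48→b9/s1 L1-HIT; vc=[]
#4 0xd8→b27/s3 MISS; vc=[59]
#5 0xdf→b27/s3 L1-HIT; vc=[59]
#6 0x4d→b9/s1 L1-HIT; vc=[59]
#7 0xd3→b26/s2 MISS; vc=[59]
#8 0x4d→b9/s1 L1-HIT; vc=[59]
#9 0x1de→b59/s3 VC-HIT; vc=[27]
#10 0x1de→b59/s3 L1-HIT; vc=[27]
#11 0x4d→b9/s1 L1-HIT; vc=[27]
#12 0x88→b17/s1 MISS; vc=[27,9]
#13 0x4e→b9/s1 VC-HIT; vc=[27,17]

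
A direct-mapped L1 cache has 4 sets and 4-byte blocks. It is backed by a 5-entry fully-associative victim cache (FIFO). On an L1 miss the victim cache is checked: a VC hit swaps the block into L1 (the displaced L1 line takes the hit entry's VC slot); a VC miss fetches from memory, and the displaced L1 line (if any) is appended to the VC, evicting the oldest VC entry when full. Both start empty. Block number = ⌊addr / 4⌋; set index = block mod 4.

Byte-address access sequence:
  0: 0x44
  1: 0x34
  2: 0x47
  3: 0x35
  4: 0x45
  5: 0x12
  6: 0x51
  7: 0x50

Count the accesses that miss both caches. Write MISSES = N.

MISSES = 4

#0 0x44→b17/s1 MISS; vc=[]
#1 0x34→b13/s1 MISS; vc=[17]
#2 0x47→b17/s1 VC-HIT; vc=[13]
#3 0x35→b13/s1 VC-HIT; vc=[17]
#4 0x45→b17/s1 VC-HIT; vc=[13]
#5 0x12→b4/s0 MISS; vc=[13]
#6 0x51→b20/s0 MISS; vc=[13,4]
#7 0x50→b20/s0 L1-HIT; vc=[13,4]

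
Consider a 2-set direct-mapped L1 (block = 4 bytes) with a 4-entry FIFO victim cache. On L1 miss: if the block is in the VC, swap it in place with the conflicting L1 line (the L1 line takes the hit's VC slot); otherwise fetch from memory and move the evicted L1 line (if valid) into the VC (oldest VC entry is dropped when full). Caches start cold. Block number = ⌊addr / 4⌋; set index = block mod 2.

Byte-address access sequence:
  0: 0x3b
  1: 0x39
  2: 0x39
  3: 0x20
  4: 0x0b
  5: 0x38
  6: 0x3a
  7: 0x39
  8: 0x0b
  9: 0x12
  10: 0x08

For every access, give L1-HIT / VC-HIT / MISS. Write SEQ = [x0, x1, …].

SEQ = [MISS, L1-HIT, L1-HIT, MISS, MISS, VC-HIT, L1-HIT, L1-HIT, VC-HIT, MISS, VC-HIT]

  [0] addr=0x3b blk=14 s=0: MISS | VC []
  [1] addr=0x39 blk=14 s=0: L1-HIT | VC []
  [2] addr=0x39 blk=14 s=0: L1-HIT | VC []
  [3] addr=0x20 blk=8 s=0: MISS | VC [14]
  [4] addr=0xb blk=2 s=0: MISS | VC [14, 8]
  [5] addr=0x38 blk=14 s=0: VC-HIT | VC [2, 8]
  [6] addr=0x3a blk=14 s=0: L1-HIT | VC [2, 8]
  [7] addr=0x39 blk=14 s=0: L1-HIT | VC [2, 8]
  [8] addr=0xb blk=2 s=0: VC-HIT | VC [14, 8]
  [9] addr=0x12 blk=4 s=0: MISS | VC [14, 8, 2]
  [10] addr=0x8 blk=2 s=0: VC-HIT | VC [14, 8, 4]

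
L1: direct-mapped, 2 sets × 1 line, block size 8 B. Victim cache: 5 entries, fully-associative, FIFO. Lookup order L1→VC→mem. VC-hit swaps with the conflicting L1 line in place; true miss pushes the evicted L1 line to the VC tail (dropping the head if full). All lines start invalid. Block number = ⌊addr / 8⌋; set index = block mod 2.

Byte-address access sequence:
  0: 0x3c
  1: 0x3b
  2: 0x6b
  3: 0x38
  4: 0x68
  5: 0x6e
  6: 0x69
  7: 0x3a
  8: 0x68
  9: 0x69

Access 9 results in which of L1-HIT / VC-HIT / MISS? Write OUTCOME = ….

OUTCOME = L1-HIT

#0 0x3c→b7/s1 MISS; vc=[]
#1 0x3b→b7/s1 L1-HIT; vc=[]
#2 0x6b→b13/s1 MISS; vc=[7]
#3 0x38→b7/s1 VC-HIT; vc=[13]
#4 0x68→b13/s1 VC-HIT; vc=[7]
#5 0x6e→b13/s1 L1-HIT; vc=[7]
#6 0x69→b13/s1 L1-HIT; vc=[7]
#7 0x3a→b7/s1 VC-HIT; vc=[13]
#8 0x68→b13/s1 VC-HIT; vc=[7]
#9 0x69→b13/s1 L1-HIT; vc=[7]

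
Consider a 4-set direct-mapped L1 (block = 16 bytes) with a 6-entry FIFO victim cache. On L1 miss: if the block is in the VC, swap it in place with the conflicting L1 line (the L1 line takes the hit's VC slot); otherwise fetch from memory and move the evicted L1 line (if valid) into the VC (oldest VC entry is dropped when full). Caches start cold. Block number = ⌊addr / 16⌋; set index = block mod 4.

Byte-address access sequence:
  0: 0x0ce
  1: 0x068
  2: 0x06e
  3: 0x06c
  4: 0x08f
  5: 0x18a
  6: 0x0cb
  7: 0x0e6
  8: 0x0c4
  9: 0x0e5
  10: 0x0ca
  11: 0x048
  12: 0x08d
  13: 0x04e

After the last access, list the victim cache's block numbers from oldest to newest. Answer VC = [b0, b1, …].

VC = [24, 8, 6, 12]

0: 0xce (blk 12, set 0) → MISS  vc=[]
1: 0x68 (blk 6, set 2) → MISS  vc=[]
2: 0x6e (blk 6, set 2) → L1-HIT  vc=[]
3: 0x6c (blk 6, set 2) → L1-HIT  vc=[]
4: 0x8f (blk 8, set 0) → MISS  vc=[12]
5: 0x18a (blk 24, set 0) → MISS  vc=[12, 8]
6: 0xcb (blk 12, set 0) → VC-HIT  vc=[24, 8]
7: 0xe6 (blk 14, set 2) → MISS  vc=[24, 8, 6]
8: 0xc4 (blk 12, set 0) → L1-HIT  vc=[24, 8, 6]
9: 0xe5 (blk 14, set 2) → L1-HIT  vc=[24, 8, 6]
10: 0xca (blk 12, set 0) → L1-HIT  vc=[24, 8, 6]
11: 0x48 (blk 4, set 0) → MISS  vc=[24, 8, 6, 12]
12: 0x8d (blk 8, set 0) → VC-HIT  vc=[24, 4, 6, 12]
13: 0x4e (blk 4, set 0) → VC-HIT  vc=[24, 8, 6, 12]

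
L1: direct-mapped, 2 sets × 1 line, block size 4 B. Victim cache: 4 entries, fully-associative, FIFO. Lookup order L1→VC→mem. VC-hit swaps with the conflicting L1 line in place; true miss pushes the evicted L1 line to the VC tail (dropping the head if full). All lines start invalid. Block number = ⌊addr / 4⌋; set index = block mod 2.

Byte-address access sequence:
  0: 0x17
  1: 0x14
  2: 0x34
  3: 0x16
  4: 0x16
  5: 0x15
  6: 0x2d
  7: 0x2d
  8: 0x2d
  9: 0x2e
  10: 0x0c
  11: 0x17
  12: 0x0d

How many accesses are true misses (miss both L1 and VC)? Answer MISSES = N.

#0 0x17→b5/s1 MISS; vc=[]
#1 0x14→b5/s1 L1-HIT; vc=[]
#2 0x34→b13/s1 MISS; vc=[5]
#3 0x16→b5/s1 VC-HIT; vc=[13]
#4 0x16→b5/s1 L1-HIT; vc=[13]
#5 0x15→b5/s1 L1-HIT; vc=[13]
#6 0x2d→b11/s1 MISS; vc=[13,5]
#7 0x2d→b11/s1 L1-HIT; vc=[13,5]
#8 0x2d→b11/s1 L1-HIT; vc=[13,5]
#9 0x2e→b11/s1 L1-HIT; vc=[13,5]
#10 0xc→b3/s1 MISS; vc=[13,5,11]
#11 0x17→b5/s1 VC-HIT; vc=[13,3,11]
#12 0xd→b3/s1 VC-HIT; vc=[13,5,11]

MISSES = 4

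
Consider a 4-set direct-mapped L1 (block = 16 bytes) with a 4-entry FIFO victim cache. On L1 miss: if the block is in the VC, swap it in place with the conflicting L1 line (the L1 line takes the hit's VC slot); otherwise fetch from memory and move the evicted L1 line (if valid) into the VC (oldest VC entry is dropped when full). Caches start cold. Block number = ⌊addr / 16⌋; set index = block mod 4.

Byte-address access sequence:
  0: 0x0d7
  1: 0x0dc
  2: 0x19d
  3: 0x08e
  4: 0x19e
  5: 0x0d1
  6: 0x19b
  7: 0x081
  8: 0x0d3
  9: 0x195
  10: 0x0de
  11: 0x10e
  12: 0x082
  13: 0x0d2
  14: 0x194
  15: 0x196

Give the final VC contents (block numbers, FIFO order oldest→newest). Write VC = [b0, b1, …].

#0 0xd7→b13/s1 MISS; vc=[]
#1 0xdc→b13/s1 L1-HIT; vc=[]
#2 0x19d→b25/s1 MISS; vc=[13]
#3 0x8e→b8/s0 MISS; vc=[13]
#4 0x19e→b25/s1 L1-HIT; vc=[13]
#5 0xd1→b13/s1 VC-HIT; vc=[25]
#6 0x19b→b25/s1 VC-HIT; vc=[13]
#7 0x81→b8/s0 L1-HIT; vc=[13]
#8 0xd3→b13/s1 VC-HIT; vc=[25]
#9 0x195→b25/s1 VC-HIT; vc=[13]
#10 0xde→b13/s1 VC-HIT; vc=[25]
#11 0x10e→b16/s0 MISS; vc=[25,8]
#12 0x82→b8/s0 VC-HIT; vc=[25,16]
#13 0xd2→b13/s1 L1-HIT; vc=[25,16]
#14 0x194→b25/s1 VC-HIT; vc=[13,16]
#15 0x196→b25/s1 L1-HIT; vc=[13,16]

VC = [13, 16]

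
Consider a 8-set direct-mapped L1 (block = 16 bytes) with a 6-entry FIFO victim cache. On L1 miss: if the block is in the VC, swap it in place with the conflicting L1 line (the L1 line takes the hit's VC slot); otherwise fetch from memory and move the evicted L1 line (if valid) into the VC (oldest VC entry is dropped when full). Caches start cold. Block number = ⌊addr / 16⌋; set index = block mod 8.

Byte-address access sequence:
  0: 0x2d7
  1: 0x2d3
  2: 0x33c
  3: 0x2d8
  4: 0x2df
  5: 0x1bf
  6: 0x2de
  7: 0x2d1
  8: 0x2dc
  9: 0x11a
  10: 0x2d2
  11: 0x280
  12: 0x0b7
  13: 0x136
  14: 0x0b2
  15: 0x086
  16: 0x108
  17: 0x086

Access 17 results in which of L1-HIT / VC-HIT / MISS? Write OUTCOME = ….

  [0] addr=0x2d7 blk=45 s=5: MISS | VC []
  [1] addr=0x2d3 blk=45 s=5: L1-HIT | VC []
  [2] addr=0x33c blk=51 s=3: MISS | VC []
  [3] addr=0x2d8 blk=45 s=5: L1-HIT | VC []
  [4] addr=0x2df blk=45 s=5: L1-HIT | VC []
  [5] addr=0x1bf blk=27 s=3: MISS | VC [51]
  [6] addr=0x2de blk=45 s=5: L1-HIT | VC [51]
  [7] addr=0x2d1 blk=45 s=5: L1-HIT | VC [51]
  [8] addr=0x2dc blk=45 s=5: L1-HIT | VC [51]
  [9] addr=0x11a blk=17 s=1: MISS | VC [51]
  [10] addr=0x2d2 blk=45 s=5: L1-HIT | VC [51]
  [11] addr=0x280 blk=40 s=0: MISS | VC [51]
  [12] addr=0xb7 blk=11 s=3: MISS | VC [51, 27]
  [13] addr=0x136 blk=19 s=3: MISS | VC [51, 27, 11]
  [14] addr=0xb2 blk=11 s=3: VC-HIT | VC [51, 27, 19]
  [15] addr=0x86 blk=8 s=0: MISS | VC [51, 27, 19, 40]
  [16] addr=0x108 blk=16 s=0: MISS | VC [51, 27, 19, 40, 8]
  [17] addr=0x86 blk=8 s=0: VC-HIT | VC [51, 27, 19, 40, 16]

OUTCOME = VC-HIT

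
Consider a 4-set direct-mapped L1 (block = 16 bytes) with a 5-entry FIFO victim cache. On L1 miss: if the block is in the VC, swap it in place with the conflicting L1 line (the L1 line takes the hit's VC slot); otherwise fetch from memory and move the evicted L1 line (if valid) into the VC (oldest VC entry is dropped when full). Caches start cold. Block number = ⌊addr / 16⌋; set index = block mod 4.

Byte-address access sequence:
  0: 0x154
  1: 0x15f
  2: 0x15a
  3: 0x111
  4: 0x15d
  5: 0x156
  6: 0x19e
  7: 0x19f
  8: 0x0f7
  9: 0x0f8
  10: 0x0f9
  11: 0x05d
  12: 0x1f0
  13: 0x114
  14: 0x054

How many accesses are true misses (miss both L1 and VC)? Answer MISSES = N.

MISSES = 6

0: 0x154 (blk 21, set 1) → MISS  vc=[]
1: 0x15f (blk 21, set 1) → L1-HIT  vc=[]
2: 0x15a (blk 21, set 1) → L1-HIT  vc=[]
3: 0x111 (blk 17, set 1) → MISS  vc=[21]
4: 0x15d (blk 21, set 1) → VC-HIT  vc=[17]
5: 0x156 (blk 21, set 1) → L1-HIT  vc=[17]
6: 0x19e (blk 25, set 1) → MISS  vc=[17, 21]
7: 0x19f (blk 25, set 1) → L1-HIT  vc=[17, 21]
8: 0xf7 (blk 15, set 3) → MISS  vc=[17, 21]
9: 0xf8 (blk 15, set 3) → L1-HIT  vc=[17, 21]
10: 0xf9 (blk 15, set 3) → L1-HIT  vc=[17, 21]
11: 0x5d (blk 5, set 1) → MISS  vc=[17, 21, 25]
12: 0x1f0 (blk 31, set 3) → MISS  vc=[17, 21, 25, 15]
13: 0x114 (blk 17, set 1) → VC-HIT  vc=[5, 21, 25, 15]
14: 0x54 (blk 5, set 1) → VC-HIT  vc=[17, 21, 25, 15]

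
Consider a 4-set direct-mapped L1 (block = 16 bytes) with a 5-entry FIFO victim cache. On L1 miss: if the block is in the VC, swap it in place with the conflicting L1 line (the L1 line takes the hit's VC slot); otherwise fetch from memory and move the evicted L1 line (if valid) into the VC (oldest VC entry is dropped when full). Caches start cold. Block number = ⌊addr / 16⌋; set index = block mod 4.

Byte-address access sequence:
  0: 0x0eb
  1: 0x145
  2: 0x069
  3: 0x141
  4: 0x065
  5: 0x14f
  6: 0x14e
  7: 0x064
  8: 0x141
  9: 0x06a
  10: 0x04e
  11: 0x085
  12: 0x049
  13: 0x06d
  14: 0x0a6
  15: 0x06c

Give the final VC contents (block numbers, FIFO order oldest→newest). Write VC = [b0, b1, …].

VC = [14, 20, 8, 10]

  [0] addr=0xeb blk=14 s=2: MISS | VC []
  [1] addr=0x145 blk=20 s=0: MISS | VC []
  [2] addr=0x69 blk=6 s=2: MISS | VC [14]
  [3] addr=0x141 blk=20 s=0: L1-HIT | VC [14]
  [4] addr=0x65 blk=6 s=2: L1-HIT | VC [14]
  [5] addr=0x14f blk=20 s=0: L1-HIT | VC [14]
  [6] addr=0x14e blk=20 s=0: L1-HIT | VC [14]
  [7] addr=0x64 blk=6 s=2: L1-HIT | VC [14]
  [8] addr=0x141 blk=20 s=0: L1-HIT | VC [14]
  [9] addr=0x6a blk=6 s=2: L1-HIT | VC [14]
  [10] addr=0x4e blk=4 s=0: MISS | VC [14, 20]
  [11] addr=0x85 blk=8 s=0: MISS | VC [14, 20, 4]
  [12] addr=0x49 blk=4 s=0: VC-HIT | VC [14, 20, 8]
  [13] addr=0x6d blk=6 s=2: L1-HIT | VC [14, 20, 8]
  [14] addr=0xa6 blk=10 s=2: MISS | VC [14, 20, 8, 6]
  [15] addr=0x6c blk=6 s=2: VC-HIT | VC [14, 20, 8, 10]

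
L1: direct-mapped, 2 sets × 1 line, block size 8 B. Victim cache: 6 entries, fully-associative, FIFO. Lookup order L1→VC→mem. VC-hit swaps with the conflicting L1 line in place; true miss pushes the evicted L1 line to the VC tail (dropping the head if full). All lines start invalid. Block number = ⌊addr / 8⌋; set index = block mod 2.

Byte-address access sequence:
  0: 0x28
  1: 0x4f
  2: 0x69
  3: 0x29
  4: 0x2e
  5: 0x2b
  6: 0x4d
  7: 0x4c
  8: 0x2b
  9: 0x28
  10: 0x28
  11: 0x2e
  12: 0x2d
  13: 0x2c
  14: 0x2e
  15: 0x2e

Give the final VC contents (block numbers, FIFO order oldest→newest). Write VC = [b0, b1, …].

0: 0x28 (blk 5, set 1) → MISS  vc=[]
1: 0x4f (blk 9, set 1) → MISS  vc=[5]
2: 0x69 (blk 13, set 1) → MISS  vc=[5, 9]
3: 0x29 (blk 5, set 1) → VC-HIT  vc=[13, 9]
4: 0x2e (blk 5, set 1) → L1-HIT  vc=[13, 9]
5: 0x2b (blk 5, set 1) → L1-HIT  vc=[13, 9]
6: 0x4d (blk 9, set 1) → VC-HIT  vc=[13, 5]
7: 0x4c (blk 9, set 1) → L1-HIT  vc=[13, 5]
8: 0x2b (blk 5, set 1) → VC-HIT  vc=[13, 9]
9: 0x28 (blk 5, set 1) → L1-HIT  vc=[13, 9]
10: 0x28 (blk 5, set 1) → L1-HIT  vc=[13, 9]
11: 0x2e (blk 5, set 1) → L1-HIT  vc=[13, 9]
12: 0x2d (blk 5, set 1) → L1-HIT  vc=[13, 9]
13: 0x2c (blk 5, set 1) → L1-HIT  vc=[13, 9]
14: 0x2e (blk 5, set 1) → L1-HIT  vc=[13, 9]
15: 0x2e (blk 5, set 1) → L1-HIT  vc=[13, 9]

VC = [13, 9]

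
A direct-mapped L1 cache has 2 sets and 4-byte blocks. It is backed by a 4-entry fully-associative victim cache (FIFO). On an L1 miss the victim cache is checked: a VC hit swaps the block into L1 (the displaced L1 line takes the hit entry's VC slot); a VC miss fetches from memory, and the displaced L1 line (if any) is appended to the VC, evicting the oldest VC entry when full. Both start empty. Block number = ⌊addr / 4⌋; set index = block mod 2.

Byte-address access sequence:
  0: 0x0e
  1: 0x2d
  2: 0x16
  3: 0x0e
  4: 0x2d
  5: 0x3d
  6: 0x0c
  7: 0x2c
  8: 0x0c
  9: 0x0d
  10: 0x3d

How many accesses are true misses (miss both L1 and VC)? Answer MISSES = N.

#0 0xe→b3/s1 MISS; vc=[]
#1 0x2d→b11/s1 MISS; vc=[3]
#2 0x16→b5/s1 MISS; vc=[3,11]
#3 0xe→b3/s1 VC-HIT; vc=[5,11]
#4 0x2d→b11/s1 VC-HIT; vc=[5,3]
#5 0x3d→b15/s1 MISS; vc=[5,3,11]
#6 0xc→b3/s1 VC-HIT; vc=[5,15,11]
#7 0x2c→b11/s1 VC-HIT; vc=[5,15,3]
#8 0xc→b3/s1 VC-HIT; vc=[5,15,11]
#9 0xd→b3/s1 L1-HIT; vc=[5,15,11]
#10 0x3d→b15/s1 VC-HIT; vc=[5,3,11]

MISSES = 4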